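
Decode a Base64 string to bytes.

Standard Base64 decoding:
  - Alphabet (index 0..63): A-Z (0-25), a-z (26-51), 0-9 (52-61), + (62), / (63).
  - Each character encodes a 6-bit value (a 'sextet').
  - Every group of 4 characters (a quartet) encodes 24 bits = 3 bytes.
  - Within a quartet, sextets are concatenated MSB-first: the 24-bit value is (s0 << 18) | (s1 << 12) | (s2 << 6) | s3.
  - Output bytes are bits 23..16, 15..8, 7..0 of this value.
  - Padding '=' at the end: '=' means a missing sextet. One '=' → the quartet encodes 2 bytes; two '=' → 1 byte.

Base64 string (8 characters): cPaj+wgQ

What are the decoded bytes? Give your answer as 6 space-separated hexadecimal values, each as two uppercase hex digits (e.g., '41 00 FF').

After char 0 ('c'=28): chars_in_quartet=1 acc=0x1C bytes_emitted=0
After char 1 ('P'=15): chars_in_quartet=2 acc=0x70F bytes_emitted=0
After char 2 ('a'=26): chars_in_quartet=3 acc=0x1C3DA bytes_emitted=0
After char 3 ('j'=35): chars_in_quartet=4 acc=0x70F6A3 -> emit 70 F6 A3, reset; bytes_emitted=3
After char 4 ('+'=62): chars_in_quartet=1 acc=0x3E bytes_emitted=3
After char 5 ('w'=48): chars_in_quartet=2 acc=0xFB0 bytes_emitted=3
After char 6 ('g'=32): chars_in_quartet=3 acc=0x3EC20 bytes_emitted=3
After char 7 ('Q'=16): chars_in_quartet=4 acc=0xFB0810 -> emit FB 08 10, reset; bytes_emitted=6

Answer: 70 F6 A3 FB 08 10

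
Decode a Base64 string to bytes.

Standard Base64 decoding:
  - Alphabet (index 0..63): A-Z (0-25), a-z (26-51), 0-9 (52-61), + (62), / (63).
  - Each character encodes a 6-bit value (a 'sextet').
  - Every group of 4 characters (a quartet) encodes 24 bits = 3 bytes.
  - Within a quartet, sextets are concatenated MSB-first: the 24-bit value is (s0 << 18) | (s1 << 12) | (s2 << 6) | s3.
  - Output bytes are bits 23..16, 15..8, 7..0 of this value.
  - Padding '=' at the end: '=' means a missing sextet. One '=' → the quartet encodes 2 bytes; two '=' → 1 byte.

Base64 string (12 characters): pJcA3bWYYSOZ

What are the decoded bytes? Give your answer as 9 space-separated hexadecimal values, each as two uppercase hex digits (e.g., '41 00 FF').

Answer: A4 97 00 DD B5 98 61 23 99

Derivation:
After char 0 ('p'=41): chars_in_quartet=1 acc=0x29 bytes_emitted=0
After char 1 ('J'=9): chars_in_quartet=2 acc=0xA49 bytes_emitted=0
After char 2 ('c'=28): chars_in_quartet=3 acc=0x2925C bytes_emitted=0
After char 3 ('A'=0): chars_in_quartet=4 acc=0xA49700 -> emit A4 97 00, reset; bytes_emitted=3
After char 4 ('3'=55): chars_in_quartet=1 acc=0x37 bytes_emitted=3
After char 5 ('b'=27): chars_in_quartet=2 acc=0xDDB bytes_emitted=3
After char 6 ('W'=22): chars_in_quartet=3 acc=0x376D6 bytes_emitted=3
After char 7 ('Y'=24): chars_in_quartet=4 acc=0xDDB598 -> emit DD B5 98, reset; bytes_emitted=6
After char 8 ('Y'=24): chars_in_quartet=1 acc=0x18 bytes_emitted=6
After char 9 ('S'=18): chars_in_quartet=2 acc=0x612 bytes_emitted=6
After char 10 ('O'=14): chars_in_quartet=3 acc=0x1848E bytes_emitted=6
After char 11 ('Z'=25): chars_in_quartet=4 acc=0x612399 -> emit 61 23 99, reset; bytes_emitted=9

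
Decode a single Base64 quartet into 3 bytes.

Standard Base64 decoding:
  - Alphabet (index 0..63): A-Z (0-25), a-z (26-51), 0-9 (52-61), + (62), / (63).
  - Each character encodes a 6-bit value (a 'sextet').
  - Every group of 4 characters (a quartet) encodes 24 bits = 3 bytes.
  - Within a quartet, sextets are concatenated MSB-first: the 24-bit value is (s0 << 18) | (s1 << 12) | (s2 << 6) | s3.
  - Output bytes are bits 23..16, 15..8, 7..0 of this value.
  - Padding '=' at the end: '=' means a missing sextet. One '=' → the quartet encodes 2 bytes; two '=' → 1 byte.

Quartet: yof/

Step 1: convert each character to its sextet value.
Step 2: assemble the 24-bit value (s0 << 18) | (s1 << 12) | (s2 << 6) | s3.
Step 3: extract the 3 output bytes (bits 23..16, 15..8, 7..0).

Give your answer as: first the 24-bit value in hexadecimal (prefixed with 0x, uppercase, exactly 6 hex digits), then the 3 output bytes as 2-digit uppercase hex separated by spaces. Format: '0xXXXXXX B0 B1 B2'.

Sextets: y=50, o=40, f=31, /=63
24-bit: (50<<18) | (40<<12) | (31<<6) | 63
      = 0xC80000 | 0x028000 | 0x0007C0 | 0x00003F
      = 0xCA87FF
Bytes: (v>>16)&0xFF=CA, (v>>8)&0xFF=87, v&0xFF=FF

Answer: 0xCA87FF CA 87 FF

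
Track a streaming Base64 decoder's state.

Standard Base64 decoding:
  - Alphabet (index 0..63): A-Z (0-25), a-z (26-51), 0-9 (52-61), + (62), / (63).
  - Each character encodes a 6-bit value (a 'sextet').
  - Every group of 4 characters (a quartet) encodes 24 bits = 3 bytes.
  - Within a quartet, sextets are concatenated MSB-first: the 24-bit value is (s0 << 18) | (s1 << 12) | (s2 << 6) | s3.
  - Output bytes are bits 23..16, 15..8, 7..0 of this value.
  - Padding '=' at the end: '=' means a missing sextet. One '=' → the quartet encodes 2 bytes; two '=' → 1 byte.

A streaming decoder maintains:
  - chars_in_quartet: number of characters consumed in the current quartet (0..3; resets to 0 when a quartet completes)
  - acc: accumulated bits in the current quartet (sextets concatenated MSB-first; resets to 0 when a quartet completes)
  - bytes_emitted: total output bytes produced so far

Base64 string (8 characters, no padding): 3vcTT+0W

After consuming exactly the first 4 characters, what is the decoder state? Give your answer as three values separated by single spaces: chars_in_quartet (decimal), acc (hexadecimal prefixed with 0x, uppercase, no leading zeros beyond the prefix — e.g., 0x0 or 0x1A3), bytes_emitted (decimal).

After char 0 ('3'=55): chars_in_quartet=1 acc=0x37 bytes_emitted=0
After char 1 ('v'=47): chars_in_quartet=2 acc=0xDEF bytes_emitted=0
After char 2 ('c'=28): chars_in_quartet=3 acc=0x37BDC bytes_emitted=0
After char 3 ('T'=19): chars_in_quartet=4 acc=0xDEF713 -> emit DE F7 13, reset; bytes_emitted=3

Answer: 0 0x0 3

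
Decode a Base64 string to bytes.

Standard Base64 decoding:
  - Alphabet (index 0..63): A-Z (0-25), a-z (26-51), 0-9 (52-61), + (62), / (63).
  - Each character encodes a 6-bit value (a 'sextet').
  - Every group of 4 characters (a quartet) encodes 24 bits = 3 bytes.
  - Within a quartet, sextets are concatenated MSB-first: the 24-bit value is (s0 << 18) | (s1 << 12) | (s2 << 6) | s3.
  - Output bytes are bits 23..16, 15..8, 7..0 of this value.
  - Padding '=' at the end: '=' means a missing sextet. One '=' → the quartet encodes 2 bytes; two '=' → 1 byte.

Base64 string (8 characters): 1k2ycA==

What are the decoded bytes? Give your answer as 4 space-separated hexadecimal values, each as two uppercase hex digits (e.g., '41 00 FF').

After char 0 ('1'=53): chars_in_quartet=1 acc=0x35 bytes_emitted=0
After char 1 ('k'=36): chars_in_quartet=2 acc=0xD64 bytes_emitted=0
After char 2 ('2'=54): chars_in_quartet=3 acc=0x35936 bytes_emitted=0
After char 3 ('y'=50): chars_in_quartet=4 acc=0xD64DB2 -> emit D6 4D B2, reset; bytes_emitted=3
After char 4 ('c'=28): chars_in_quartet=1 acc=0x1C bytes_emitted=3
After char 5 ('A'=0): chars_in_quartet=2 acc=0x700 bytes_emitted=3
Padding '==': partial quartet acc=0x700 -> emit 70; bytes_emitted=4

Answer: D6 4D B2 70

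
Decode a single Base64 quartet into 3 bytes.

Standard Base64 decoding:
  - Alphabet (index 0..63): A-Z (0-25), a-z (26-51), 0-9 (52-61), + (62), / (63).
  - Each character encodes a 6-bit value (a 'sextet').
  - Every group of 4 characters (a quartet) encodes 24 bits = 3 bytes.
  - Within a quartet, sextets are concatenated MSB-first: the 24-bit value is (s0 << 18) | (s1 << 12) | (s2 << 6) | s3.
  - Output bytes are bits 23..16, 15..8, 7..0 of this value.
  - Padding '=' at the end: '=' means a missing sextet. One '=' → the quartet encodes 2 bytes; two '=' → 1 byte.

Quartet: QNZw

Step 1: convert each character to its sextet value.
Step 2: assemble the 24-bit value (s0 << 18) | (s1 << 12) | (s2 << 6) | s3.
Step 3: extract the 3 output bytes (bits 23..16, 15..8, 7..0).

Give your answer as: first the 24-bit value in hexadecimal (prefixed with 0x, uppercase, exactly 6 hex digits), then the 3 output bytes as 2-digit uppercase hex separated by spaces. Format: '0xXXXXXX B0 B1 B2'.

Sextets: Q=16, N=13, Z=25, w=48
24-bit: (16<<18) | (13<<12) | (25<<6) | 48
      = 0x400000 | 0x00D000 | 0x000640 | 0x000030
      = 0x40D670
Bytes: (v>>16)&0xFF=40, (v>>8)&0xFF=D6, v&0xFF=70

Answer: 0x40D670 40 D6 70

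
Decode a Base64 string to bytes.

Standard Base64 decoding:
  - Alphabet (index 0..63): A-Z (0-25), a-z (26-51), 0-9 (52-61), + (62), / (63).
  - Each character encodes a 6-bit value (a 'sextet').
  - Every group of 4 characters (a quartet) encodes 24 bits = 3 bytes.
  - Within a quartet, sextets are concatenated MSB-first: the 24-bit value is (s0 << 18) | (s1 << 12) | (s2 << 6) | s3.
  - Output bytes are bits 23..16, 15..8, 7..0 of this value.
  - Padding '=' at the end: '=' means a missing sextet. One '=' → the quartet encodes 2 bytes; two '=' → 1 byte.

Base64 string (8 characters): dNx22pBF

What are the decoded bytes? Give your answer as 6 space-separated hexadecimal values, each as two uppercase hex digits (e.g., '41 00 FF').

After char 0 ('d'=29): chars_in_quartet=1 acc=0x1D bytes_emitted=0
After char 1 ('N'=13): chars_in_quartet=2 acc=0x74D bytes_emitted=0
After char 2 ('x'=49): chars_in_quartet=3 acc=0x1D371 bytes_emitted=0
After char 3 ('2'=54): chars_in_quartet=4 acc=0x74DC76 -> emit 74 DC 76, reset; bytes_emitted=3
After char 4 ('2'=54): chars_in_quartet=1 acc=0x36 bytes_emitted=3
After char 5 ('p'=41): chars_in_quartet=2 acc=0xDA9 bytes_emitted=3
After char 6 ('B'=1): chars_in_quartet=3 acc=0x36A41 bytes_emitted=3
After char 7 ('F'=5): chars_in_quartet=4 acc=0xDA9045 -> emit DA 90 45, reset; bytes_emitted=6

Answer: 74 DC 76 DA 90 45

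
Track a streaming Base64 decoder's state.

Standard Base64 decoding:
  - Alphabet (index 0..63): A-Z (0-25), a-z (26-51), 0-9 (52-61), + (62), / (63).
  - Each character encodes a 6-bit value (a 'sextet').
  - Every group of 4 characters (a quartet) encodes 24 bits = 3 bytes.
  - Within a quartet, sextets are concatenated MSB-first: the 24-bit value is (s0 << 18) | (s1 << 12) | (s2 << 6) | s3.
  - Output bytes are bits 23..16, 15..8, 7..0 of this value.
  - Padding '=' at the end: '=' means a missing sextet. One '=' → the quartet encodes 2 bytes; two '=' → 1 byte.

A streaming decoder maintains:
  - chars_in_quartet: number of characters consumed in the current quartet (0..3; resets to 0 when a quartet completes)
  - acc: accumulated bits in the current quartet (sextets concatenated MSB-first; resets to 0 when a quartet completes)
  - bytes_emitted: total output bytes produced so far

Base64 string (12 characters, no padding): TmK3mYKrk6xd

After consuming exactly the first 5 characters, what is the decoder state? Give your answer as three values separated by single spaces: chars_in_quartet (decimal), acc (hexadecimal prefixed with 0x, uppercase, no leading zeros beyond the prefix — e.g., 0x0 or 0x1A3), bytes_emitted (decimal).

Answer: 1 0x26 3

Derivation:
After char 0 ('T'=19): chars_in_quartet=1 acc=0x13 bytes_emitted=0
After char 1 ('m'=38): chars_in_quartet=2 acc=0x4E6 bytes_emitted=0
After char 2 ('K'=10): chars_in_quartet=3 acc=0x1398A bytes_emitted=0
After char 3 ('3'=55): chars_in_quartet=4 acc=0x4E62B7 -> emit 4E 62 B7, reset; bytes_emitted=3
After char 4 ('m'=38): chars_in_quartet=1 acc=0x26 bytes_emitted=3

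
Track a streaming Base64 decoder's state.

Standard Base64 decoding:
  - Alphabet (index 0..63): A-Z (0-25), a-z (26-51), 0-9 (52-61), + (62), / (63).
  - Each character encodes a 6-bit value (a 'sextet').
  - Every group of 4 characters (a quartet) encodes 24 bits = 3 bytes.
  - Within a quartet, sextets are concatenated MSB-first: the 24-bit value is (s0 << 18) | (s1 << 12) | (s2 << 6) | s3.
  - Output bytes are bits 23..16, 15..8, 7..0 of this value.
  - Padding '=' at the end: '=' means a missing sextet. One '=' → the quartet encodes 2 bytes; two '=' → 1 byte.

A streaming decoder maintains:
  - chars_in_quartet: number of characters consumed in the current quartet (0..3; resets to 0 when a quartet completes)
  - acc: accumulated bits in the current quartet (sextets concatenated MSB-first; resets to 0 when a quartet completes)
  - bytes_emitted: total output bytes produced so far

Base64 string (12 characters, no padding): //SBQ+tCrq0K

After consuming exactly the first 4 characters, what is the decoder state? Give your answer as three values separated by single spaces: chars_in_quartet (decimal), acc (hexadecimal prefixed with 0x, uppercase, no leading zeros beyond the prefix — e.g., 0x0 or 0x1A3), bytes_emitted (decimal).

Answer: 0 0x0 3

Derivation:
After char 0 ('/'=63): chars_in_quartet=1 acc=0x3F bytes_emitted=0
After char 1 ('/'=63): chars_in_quartet=2 acc=0xFFF bytes_emitted=0
After char 2 ('S'=18): chars_in_quartet=3 acc=0x3FFD2 bytes_emitted=0
After char 3 ('B'=1): chars_in_quartet=4 acc=0xFFF481 -> emit FF F4 81, reset; bytes_emitted=3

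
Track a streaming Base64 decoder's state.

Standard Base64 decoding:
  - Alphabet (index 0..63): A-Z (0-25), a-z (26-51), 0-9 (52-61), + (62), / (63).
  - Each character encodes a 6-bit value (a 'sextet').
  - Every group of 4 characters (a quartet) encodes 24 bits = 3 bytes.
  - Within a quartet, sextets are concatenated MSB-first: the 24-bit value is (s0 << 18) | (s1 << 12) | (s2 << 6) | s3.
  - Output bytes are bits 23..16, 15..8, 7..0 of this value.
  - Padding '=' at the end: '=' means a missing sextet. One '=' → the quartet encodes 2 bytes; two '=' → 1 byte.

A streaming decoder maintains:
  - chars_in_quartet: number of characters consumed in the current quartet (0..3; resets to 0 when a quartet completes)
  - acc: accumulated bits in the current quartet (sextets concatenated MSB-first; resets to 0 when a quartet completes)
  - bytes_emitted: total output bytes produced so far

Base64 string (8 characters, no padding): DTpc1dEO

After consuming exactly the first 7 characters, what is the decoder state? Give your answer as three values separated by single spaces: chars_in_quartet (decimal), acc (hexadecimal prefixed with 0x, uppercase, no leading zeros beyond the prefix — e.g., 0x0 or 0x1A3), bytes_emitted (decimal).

Answer: 3 0x35744 3

Derivation:
After char 0 ('D'=3): chars_in_quartet=1 acc=0x3 bytes_emitted=0
After char 1 ('T'=19): chars_in_quartet=2 acc=0xD3 bytes_emitted=0
After char 2 ('p'=41): chars_in_quartet=3 acc=0x34E9 bytes_emitted=0
After char 3 ('c'=28): chars_in_quartet=4 acc=0xD3A5C -> emit 0D 3A 5C, reset; bytes_emitted=3
After char 4 ('1'=53): chars_in_quartet=1 acc=0x35 bytes_emitted=3
After char 5 ('d'=29): chars_in_quartet=2 acc=0xD5D bytes_emitted=3
After char 6 ('E'=4): chars_in_quartet=3 acc=0x35744 bytes_emitted=3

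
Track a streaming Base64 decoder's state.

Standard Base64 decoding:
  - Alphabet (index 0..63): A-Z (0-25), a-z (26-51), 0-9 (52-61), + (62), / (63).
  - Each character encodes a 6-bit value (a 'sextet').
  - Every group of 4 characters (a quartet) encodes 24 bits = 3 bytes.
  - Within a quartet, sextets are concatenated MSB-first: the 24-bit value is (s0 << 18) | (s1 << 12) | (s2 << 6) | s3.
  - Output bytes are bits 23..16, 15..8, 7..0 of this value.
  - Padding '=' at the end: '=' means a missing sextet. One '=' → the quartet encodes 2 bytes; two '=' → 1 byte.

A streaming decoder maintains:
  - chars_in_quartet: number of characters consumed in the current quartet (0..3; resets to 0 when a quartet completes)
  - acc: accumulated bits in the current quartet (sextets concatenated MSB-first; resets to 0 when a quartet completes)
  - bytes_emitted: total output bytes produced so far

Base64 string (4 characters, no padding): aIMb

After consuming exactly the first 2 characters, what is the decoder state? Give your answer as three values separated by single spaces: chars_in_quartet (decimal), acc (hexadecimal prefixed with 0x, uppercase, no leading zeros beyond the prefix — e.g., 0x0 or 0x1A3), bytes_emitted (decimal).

After char 0 ('a'=26): chars_in_quartet=1 acc=0x1A bytes_emitted=0
After char 1 ('I'=8): chars_in_quartet=2 acc=0x688 bytes_emitted=0

Answer: 2 0x688 0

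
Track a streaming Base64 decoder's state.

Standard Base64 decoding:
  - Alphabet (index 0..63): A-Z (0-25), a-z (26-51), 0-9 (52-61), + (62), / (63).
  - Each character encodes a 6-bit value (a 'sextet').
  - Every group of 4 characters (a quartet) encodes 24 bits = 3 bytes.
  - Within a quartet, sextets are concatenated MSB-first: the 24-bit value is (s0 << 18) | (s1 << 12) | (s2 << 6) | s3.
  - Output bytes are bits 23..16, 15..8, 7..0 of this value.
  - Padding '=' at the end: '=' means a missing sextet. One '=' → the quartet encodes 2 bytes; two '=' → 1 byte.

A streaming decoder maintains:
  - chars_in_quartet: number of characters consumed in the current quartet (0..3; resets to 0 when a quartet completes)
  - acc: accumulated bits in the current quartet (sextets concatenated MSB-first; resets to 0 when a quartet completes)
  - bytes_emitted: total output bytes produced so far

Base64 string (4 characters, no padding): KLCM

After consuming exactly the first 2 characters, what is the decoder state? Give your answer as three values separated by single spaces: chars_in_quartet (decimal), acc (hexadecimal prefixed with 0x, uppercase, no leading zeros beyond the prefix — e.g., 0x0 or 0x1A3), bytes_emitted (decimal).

After char 0 ('K'=10): chars_in_quartet=1 acc=0xA bytes_emitted=0
After char 1 ('L'=11): chars_in_quartet=2 acc=0x28B bytes_emitted=0

Answer: 2 0x28B 0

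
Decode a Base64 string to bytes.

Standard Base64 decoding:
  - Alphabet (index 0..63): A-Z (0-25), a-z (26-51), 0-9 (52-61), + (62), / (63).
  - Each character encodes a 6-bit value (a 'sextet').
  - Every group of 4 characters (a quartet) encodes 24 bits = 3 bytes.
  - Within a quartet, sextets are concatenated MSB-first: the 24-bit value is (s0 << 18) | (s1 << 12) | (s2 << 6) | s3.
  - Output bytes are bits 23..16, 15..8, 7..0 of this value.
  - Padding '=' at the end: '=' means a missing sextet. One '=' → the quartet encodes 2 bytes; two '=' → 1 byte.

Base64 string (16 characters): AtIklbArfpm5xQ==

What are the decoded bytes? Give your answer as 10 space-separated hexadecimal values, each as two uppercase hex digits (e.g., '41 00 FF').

Answer: 02 D2 24 95 B0 2B 7E 99 B9 C5

Derivation:
After char 0 ('A'=0): chars_in_quartet=1 acc=0x0 bytes_emitted=0
After char 1 ('t'=45): chars_in_quartet=2 acc=0x2D bytes_emitted=0
After char 2 ('I'=8): chars_in_quartet=3 acc=0xB48 bytes_emitted=0
After char 3 ('k'=36): chars_in_quartet=4 acc=0x2D224 -> emit 02 D2 24, reset; bytes_emitted=3
After char 4 ('l'=37): chars_in_quartet=1 acc=0x25 bytes_emitted=3
After char 5 ('b'=27): chars_in_quartet=2 acc=0x95B bytes_emitted=3
After char 6 ('A'=0): chars_in_quartet=3 acc=0x256C0 bytes_emitted=3
After char 7 ('r'=43): chars_in_quartet=4 acc=0x95B02B -> emit 95 B0 2B, reset; bytes_emitted=6
After char 8 ('f'=31): chars_in_quartet=1 acc=0x1F bytes_emitted=6
After char 9 ('p'=41): chars_in_quartet=2 acc=0x7E9 bytes_emitted=6
After char 10 ('m'=38): chars_in_quartet=3 acc=0x1FA66 bytes_emitted=6
After char 11 ('5'=57): chars_in_quartet=4 acc=0x7E99B9 -> emit 7E 99 B9, reset; bytes_emitted=9
After char 12 ('x'=49): chars_in_quartet=1 acc=0x31 bytes_emitted=9
After char 13 ('Q'=16): chars_in_quartet=2 acc=0xC50 bytes_emitted=9
Padding '==': partial quartet acc=0xC50 -> emit C5; bytes_emitted=10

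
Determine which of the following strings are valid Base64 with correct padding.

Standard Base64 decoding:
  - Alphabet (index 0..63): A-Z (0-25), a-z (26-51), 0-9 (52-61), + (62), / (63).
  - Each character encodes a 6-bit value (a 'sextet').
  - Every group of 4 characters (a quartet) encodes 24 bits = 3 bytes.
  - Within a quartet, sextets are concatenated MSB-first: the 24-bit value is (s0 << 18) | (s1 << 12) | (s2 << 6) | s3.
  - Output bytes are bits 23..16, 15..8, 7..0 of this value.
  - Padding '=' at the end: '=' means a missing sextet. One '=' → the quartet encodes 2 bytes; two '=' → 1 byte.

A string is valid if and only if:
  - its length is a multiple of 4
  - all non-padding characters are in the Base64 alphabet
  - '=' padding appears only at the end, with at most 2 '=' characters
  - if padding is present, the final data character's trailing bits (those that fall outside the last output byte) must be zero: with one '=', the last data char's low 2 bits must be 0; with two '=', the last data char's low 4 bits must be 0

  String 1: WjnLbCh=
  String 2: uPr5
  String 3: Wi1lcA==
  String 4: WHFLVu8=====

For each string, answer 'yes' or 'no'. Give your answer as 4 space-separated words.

String 1: 'WjnLbCh=' → invalid (bad trailing bits)
String 2: 'uPr5' → valid
String 3: 'Wi1lcA==' → valid
String 4: 'WHFLVu8=====' → invalid (5 pad chars (max 2))

Answer: no yes yes no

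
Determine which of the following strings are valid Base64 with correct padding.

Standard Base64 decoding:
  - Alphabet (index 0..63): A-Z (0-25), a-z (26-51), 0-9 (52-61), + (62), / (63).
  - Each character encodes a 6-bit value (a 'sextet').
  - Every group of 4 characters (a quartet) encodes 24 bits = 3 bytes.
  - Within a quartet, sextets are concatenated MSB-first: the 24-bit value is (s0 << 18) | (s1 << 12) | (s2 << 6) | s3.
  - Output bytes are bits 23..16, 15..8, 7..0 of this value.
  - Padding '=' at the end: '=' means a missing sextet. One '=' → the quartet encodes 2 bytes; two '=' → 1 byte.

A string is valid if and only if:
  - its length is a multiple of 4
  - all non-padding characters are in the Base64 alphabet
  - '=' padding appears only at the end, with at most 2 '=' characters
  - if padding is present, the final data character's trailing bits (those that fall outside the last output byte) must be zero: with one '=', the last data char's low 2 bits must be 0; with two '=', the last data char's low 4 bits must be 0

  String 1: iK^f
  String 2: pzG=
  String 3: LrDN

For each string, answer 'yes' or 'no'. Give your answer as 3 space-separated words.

Answer: no no yes

Derivation:
String 1: 'iK^f' → invalid (bad char(s): ['^'])
String 2: 'pzG=' → invalid (bad trailing bits)
String 3: 'LrDN' → valid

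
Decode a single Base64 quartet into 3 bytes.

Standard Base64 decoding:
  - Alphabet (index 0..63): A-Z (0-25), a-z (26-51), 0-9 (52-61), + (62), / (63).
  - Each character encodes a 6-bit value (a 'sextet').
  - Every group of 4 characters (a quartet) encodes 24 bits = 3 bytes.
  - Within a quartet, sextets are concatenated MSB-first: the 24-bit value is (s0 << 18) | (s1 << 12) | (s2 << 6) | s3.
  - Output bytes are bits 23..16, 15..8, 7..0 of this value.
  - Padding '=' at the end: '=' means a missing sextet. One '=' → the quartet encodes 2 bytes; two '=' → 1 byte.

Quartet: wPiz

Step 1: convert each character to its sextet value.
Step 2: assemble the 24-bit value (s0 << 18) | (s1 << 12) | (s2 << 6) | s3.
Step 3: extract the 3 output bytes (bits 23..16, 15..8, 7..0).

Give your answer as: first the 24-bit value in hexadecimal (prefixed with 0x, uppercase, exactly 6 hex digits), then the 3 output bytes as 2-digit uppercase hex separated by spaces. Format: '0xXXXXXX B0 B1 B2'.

Answer: 0xC0F8B3 C0 F8 B3

Derivation:
Sextets: w=48, P=15, i=34, z=51
24-bit: (48<<18) | (15<<12) | (34<<6) | 51
      = 0xC00000 | 0x00F000 | 0x000880 | 0x000033
      = 0xC0F8B3
Bytes: (v>>16)&0xFF=C0, (v>>8)&0xFF=F8, v&0xFF=B3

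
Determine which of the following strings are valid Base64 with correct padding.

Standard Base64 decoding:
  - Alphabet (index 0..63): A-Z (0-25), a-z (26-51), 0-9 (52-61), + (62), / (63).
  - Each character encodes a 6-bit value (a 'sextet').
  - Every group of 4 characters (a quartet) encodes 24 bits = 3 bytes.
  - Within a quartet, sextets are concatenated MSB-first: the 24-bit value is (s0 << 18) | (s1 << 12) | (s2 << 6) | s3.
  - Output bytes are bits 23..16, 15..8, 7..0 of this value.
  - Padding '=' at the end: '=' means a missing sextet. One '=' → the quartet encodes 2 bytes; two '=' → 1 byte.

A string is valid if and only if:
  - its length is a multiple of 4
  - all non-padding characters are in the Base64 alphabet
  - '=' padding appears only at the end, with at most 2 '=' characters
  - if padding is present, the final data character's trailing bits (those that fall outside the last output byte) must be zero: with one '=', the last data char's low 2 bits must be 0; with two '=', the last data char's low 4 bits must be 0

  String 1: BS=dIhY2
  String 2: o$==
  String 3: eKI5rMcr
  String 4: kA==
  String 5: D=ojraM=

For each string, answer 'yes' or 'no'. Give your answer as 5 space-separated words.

String 1: 'BS=dIhY2' → invalid (bad char(s): ['=']; '=' in middle)
String 2: 'o$==' → invalid (bad char(s): ['$'])
String 3: 'eKI5rMcr' → valid
String 4: 'kA==' → valid
String 5: 'D=ojraM=' → invalid (bad char(s): ['=']; '=' in middle)

Answer: no no yes yes no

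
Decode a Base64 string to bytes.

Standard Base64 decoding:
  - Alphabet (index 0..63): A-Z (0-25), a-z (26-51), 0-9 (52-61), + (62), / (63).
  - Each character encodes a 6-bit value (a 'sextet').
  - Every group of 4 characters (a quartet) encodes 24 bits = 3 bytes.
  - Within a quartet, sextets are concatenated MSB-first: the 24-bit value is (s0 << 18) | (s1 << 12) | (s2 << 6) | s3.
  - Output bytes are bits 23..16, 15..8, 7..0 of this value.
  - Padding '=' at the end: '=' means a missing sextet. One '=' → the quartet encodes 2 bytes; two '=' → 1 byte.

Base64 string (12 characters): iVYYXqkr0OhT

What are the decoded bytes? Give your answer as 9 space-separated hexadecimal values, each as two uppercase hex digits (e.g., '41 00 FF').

Answer: 89 56 18 5E A9 2B D0 E8 53

Derivation:
After char 0 ('i'=34): chars_in_quartet=1 acc=0x22 bytes_emitted=0
After char 1 ('V'=21): chars_in_quartet=2 acc=0x895 bytes_emitted=0
After char 2 ('Y'=24): chars_in_quartet=3 acc=0x22558 bytes_emitted=0
After char 3 ('Y'=24): chars_in_quartet=4 acc=0x895618 -> emit 89 56 18, reset; bytes_emitted=3
After char 4 ('X'=23): chars_in_quartet=1 acc=0x17 bytes_emitted=3
After char 5 ('q'=42): chars_in_quartet=2 acc=0x5EA bytes_emitted=3
After char 6 ('k'=36): chars_in_quartet=3 acc=0x17AA4 bytes_emitted=3
After char 7 ('r'=43): chars_in_quartet=4 acc=0x5EA92B -> emit 5E A9 2B, reset; bytes_emitted=6
After char 8 ('0'=52): chars_in_quartet=1 acc=0x34 bytes_emitted=6
After char 9 ('O'=14): chars_in_quartet=2 acc=0xD0E bytes_emitted=6
After char 10 ('h'=33): chars_in_quartet=3 acc=0x343A1 bytes_emitted=6
After char 11 ('T'=19): chars_in_quartet=4 acc=0xD0E853 -> emit D0 E8 53, reset; bytes_emitted=9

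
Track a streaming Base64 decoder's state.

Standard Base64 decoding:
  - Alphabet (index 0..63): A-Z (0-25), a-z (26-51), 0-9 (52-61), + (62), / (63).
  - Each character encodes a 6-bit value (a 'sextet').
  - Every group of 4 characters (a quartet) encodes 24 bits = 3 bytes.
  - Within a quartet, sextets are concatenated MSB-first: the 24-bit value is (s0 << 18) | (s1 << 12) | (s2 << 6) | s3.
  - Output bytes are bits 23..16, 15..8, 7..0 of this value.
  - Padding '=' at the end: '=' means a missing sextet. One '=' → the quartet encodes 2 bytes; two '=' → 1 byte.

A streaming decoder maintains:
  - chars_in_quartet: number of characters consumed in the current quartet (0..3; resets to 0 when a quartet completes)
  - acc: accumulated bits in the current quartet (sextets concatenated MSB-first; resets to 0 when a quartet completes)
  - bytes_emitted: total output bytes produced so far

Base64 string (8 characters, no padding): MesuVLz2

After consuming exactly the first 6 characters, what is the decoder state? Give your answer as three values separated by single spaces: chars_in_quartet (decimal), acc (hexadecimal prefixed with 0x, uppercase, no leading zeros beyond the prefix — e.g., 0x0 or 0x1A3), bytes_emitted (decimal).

After char 0 ('M'=12): chars_in_quartet=1 acc=0xC bytes_emitted=0
After char 1 ('e'=30): chars_in_quartet=2 acc=0x31E bytes_emitted=0
After char 2 ('s'=44): chars_in_quartet=3 acc=0xC7AC bytes_emitted=0
After char 3 ('u'=46): chars_in_quartet=4 acc=0x31EB2E -> emit 31 EB 2E, reset; bytes_emitted=3
After char 4 ('V'=21): chars_in_quartet=1 acc=0x15 bytes_emitted=3
After char 5 ('L'=11): chars_in_quartet=2 acc=0x54B bytes_emitted=3

Answer: 2 0x54B 3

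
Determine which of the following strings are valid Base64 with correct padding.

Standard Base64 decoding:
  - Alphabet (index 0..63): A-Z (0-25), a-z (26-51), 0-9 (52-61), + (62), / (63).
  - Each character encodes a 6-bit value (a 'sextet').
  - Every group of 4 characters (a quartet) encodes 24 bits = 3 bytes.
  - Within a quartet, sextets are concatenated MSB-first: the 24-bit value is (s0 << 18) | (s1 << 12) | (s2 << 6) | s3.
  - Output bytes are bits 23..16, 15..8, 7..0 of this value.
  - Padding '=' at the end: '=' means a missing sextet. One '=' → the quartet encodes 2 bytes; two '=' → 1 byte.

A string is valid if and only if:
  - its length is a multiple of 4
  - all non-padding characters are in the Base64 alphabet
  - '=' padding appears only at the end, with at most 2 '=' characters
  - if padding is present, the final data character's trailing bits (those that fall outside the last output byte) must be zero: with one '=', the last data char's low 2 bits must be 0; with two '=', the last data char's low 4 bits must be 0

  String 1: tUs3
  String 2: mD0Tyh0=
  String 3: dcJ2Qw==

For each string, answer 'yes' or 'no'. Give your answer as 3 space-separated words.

String 1: 'tUs3' → valid
String 2: 'mD0Tyh0=' → valid
String 3: 'dcJ2Qw==' → valid

Answer: yes yes yes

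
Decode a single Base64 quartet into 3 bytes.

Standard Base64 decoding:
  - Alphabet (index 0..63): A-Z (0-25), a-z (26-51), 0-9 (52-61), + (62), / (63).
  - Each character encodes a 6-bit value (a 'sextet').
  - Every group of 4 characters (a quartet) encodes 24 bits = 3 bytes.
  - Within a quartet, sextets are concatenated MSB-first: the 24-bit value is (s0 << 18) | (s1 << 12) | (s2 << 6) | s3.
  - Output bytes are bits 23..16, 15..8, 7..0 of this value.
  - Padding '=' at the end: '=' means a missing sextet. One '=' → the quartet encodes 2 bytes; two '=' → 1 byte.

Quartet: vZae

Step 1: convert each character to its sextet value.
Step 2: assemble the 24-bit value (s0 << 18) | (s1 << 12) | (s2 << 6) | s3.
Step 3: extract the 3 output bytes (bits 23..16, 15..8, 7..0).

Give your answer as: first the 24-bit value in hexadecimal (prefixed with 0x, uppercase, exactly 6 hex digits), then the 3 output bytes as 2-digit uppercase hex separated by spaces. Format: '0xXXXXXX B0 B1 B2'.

Answer: 0xBD969E BD 96 9E

Derivation:
Sextets: v=47, Z=25, a=26, e=30
24-bit: (47<<18) | (25<<12) | (26<<6) | 30
      = 0xBC0000 | 0x019000 | 0x000680 | 0x00001E
      = 0xBD969E
Bytes: (v>>16)&0xFF=BD, (v>>8)&0xFF=96, v&0xFF=9E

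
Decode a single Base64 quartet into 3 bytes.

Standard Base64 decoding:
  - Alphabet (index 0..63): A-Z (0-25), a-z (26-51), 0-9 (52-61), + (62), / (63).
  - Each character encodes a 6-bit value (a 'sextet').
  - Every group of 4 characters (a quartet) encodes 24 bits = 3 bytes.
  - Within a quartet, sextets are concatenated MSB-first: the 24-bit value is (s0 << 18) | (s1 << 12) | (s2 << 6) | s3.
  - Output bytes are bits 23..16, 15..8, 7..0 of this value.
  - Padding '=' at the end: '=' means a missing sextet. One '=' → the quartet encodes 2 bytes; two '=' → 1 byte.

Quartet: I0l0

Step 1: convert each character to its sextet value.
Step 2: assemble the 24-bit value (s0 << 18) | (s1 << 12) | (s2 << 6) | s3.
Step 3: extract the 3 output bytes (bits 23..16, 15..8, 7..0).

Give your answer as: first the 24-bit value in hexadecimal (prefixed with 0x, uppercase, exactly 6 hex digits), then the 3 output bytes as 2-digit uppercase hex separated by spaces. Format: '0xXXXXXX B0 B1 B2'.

Answer: 0x234974 23 49 74

Derivation:
Sextets: I=8, 0=52, l=37, 0=52
24-bit: (8<<18) | (52<<12) | (37<<6) | 52
      = 0x200000 | 0x034000 | 0x000940 | 0x000034
      = 0x234974
Bytes: (v>>16)&0xFF=23, (v>>8)&0xFF=49, v&0xFF=74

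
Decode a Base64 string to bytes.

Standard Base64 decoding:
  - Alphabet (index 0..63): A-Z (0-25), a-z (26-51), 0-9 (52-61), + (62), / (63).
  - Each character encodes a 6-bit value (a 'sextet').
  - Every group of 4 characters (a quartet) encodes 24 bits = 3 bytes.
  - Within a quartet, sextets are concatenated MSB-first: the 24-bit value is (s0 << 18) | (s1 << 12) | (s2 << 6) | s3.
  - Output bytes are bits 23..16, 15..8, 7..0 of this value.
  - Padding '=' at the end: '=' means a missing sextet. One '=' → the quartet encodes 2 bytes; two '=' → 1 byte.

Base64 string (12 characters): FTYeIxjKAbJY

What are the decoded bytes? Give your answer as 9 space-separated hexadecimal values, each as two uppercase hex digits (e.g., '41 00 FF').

Answer: 15 36 1E 23 18 CA 01 B2 58

Derivation:
After char 0 ('F'=5): chars_in_quartet=1 acc=0x5 bytes_emitted=0
After char 1 ('T'=19): chars_in_quartet=2 acc=0x153 bytes_emitted=0
After char 2 ('Y'=24): chars_in_quartet=3 acc=0x54D8 bytes_emitted=0
After char 3 ('e'=30): chars_in_quartet=4 acc=0x15361E -> emit 15 36 1E, reset; bytes_emitted=3
After char 4 ('I'=8): chars_in_quartet=1 acc=0x8 bytes_emitted=3
After char 5 ('x'=49): chars_in_quartet=2 acc=0x231 bytes_emitted=3
After char 6 ('j'=35): chars_in_quartet=3 acc=0x8C63 bytes_emitted=3
After char 7 ('K'=10): chars_in_quartet=4 acc=0x2318CA -> emit 23 18 CA, reset; bytes_emitted=6
After char 8 ('A'=0): chars_in_quartet=1 acc=0x0 bytes_emitted=6
After char 9 ('b'=27): chars_in_quartet=2 acc=0x1B bytes_emitted=6
After char 10 ('J'=9): chars_in_quartet=3 acc=0x6C9 bytes_emitted=6
After char 11 ('Y'=24): chars_in_quartet=4 acc=0x1B258 -> emit 01 B2 58, reset; bytes_emitted=9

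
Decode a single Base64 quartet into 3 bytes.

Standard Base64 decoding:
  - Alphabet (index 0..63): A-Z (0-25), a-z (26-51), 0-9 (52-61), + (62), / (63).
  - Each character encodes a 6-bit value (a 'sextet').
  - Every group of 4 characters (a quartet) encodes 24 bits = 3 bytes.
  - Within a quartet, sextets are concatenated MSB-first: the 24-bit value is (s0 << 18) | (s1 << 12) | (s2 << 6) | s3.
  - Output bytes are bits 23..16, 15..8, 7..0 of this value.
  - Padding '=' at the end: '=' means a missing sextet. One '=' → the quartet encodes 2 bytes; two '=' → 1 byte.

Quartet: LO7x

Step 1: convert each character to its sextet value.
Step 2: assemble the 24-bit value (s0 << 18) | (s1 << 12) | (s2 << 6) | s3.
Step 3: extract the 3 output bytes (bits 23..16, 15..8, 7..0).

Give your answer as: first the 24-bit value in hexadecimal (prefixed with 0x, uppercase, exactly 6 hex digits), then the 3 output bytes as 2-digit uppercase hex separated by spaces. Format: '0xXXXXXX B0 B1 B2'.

Answer: 0x2CEEF1 2C EE F1

Derivation:
Sextets: L=11, O=14, 7=59, x=49
24-bit: (11<<18) | (14<<12) | (59<<6) | 49
      = 0x2C0000 | 0x00E000 | 0x000EC0 | 0x000031
      = 0x2CEEF1
Bytes: (v>>16)&0xFF=2C, (v>>8)&0xFF=EE, v&0xFF=F1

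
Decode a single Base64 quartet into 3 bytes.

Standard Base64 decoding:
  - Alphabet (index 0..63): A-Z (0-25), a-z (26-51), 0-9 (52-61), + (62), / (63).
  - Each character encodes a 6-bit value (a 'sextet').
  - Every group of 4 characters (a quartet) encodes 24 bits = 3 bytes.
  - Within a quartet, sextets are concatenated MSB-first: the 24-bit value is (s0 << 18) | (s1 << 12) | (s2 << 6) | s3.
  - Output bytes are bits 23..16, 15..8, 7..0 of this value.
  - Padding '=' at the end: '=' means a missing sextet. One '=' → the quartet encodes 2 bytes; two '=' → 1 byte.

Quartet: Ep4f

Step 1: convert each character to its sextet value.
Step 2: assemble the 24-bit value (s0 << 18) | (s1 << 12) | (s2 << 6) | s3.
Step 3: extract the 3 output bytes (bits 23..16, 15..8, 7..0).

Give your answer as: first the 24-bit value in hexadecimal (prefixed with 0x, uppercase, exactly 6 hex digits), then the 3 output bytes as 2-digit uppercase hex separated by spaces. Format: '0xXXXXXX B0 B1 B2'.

Sextets: E=4, p=41, 4=56, f=31
24-bit: (4<<18) | (41<<12) | (56<<6) | 31
      = 0x100000 | 0x029000 | 0x000E00 | 0x00001F
      = 0x129E1F
Bytes: (v>>16)&0xFF=12, (v>>8)&0xFF=9E, v&0xFF=1F

Answer: 0x129E1F 12 9E 1F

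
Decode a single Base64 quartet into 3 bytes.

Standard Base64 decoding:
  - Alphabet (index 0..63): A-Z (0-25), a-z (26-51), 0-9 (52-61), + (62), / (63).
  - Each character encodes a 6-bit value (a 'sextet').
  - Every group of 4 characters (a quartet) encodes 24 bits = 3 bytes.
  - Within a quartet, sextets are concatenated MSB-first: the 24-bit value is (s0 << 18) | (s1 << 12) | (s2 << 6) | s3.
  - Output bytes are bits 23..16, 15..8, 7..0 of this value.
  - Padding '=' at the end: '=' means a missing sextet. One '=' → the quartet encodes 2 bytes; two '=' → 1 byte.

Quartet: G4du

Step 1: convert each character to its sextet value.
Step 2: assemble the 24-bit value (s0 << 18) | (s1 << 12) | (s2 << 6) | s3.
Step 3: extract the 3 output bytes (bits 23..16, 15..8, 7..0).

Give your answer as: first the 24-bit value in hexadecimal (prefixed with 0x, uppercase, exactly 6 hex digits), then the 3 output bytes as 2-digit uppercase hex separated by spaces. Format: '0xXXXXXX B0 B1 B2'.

Answer: 0x1B876E 1B 87 6E

Derivation:
Sextets: G=6, 4=56, d=29, u=46
24-bit: (6<<18) | (56<<12) | (29<<6) | 46
      = 0x180000 | 0x038000 | 0x000740 | 0x00002E
      = 0x1B876E
Bytes: (v>>16)&0xFF=1B, (v>>8)&0xFF=87, v&0xFF=6E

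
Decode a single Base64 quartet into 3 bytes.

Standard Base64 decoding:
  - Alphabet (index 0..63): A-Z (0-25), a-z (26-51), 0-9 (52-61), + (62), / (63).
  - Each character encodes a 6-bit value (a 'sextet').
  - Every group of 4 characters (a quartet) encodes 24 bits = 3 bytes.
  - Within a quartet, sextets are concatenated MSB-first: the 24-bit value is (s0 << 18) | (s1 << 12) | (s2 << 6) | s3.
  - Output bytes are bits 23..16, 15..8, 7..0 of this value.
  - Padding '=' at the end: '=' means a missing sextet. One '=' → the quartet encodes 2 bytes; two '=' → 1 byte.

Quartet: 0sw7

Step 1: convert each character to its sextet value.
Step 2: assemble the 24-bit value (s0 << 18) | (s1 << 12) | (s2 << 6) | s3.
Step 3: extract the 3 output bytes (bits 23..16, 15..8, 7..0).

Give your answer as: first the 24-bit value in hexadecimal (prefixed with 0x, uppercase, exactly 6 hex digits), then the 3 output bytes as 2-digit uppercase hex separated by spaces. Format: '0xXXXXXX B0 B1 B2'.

Answer: 0xD2CC3B D2 CC 3B

Derivation:
Sextets: 0=52, s=44, w=48, 7=59
24-bit: (52<<18) | (44<<12) | (48<<6) | 59
      = 0xD00000 | 0x02C000 | 0x000C00 | 0x00003B
      = 0xD2CC3B
Bytes: (v>>16)&0xFF=D2, (v>>8)&0xFF=CC, v&0xFF=3B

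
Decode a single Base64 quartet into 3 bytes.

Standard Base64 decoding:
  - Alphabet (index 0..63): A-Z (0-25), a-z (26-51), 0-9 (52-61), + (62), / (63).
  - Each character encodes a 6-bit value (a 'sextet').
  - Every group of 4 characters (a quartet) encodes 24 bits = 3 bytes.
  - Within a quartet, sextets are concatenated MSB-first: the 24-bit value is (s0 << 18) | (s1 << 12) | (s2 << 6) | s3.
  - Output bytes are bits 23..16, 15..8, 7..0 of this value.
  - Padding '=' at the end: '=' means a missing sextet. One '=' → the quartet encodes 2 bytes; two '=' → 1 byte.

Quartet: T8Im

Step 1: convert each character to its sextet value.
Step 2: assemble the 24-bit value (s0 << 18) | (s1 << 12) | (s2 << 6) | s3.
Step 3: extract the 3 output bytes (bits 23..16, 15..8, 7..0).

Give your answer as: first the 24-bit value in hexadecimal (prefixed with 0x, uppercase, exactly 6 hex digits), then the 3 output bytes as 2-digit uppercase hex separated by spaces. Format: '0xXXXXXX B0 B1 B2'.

Answer: 0x4FC226 4F C2 26

Derivation:
Sextets: T=19, 8=60, I=8, m=38
24-bit: (19<<18) | (60<<12) | (8<<6) | 38
      = 0x4C0000 | 0x03C000 | 0x000200 | 0x000026
      = 0x4FC226
Bytes: (v>>16)&0xFF=4F, (v>>8)&0xFF=C2, v&0xFF=26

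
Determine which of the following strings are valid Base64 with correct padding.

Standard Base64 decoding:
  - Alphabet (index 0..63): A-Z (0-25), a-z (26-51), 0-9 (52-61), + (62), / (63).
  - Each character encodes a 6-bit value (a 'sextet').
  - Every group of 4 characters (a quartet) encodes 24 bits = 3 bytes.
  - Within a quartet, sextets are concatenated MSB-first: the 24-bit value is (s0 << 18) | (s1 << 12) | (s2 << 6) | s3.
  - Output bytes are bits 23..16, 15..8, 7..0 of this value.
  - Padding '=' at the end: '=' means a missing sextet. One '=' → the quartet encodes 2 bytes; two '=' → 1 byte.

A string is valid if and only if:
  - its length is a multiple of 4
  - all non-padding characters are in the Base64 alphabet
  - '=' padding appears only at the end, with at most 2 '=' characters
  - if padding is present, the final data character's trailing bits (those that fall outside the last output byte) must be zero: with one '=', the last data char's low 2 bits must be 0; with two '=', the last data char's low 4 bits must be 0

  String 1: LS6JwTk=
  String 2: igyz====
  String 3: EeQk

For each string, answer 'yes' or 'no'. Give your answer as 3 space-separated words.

String 1: 'LS6JwTk=' → valid
String 2: 'igyz====' → invalid (4 pad chars (max 2))
String 3: 'EeQk' → valid

Answer: yes no yes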